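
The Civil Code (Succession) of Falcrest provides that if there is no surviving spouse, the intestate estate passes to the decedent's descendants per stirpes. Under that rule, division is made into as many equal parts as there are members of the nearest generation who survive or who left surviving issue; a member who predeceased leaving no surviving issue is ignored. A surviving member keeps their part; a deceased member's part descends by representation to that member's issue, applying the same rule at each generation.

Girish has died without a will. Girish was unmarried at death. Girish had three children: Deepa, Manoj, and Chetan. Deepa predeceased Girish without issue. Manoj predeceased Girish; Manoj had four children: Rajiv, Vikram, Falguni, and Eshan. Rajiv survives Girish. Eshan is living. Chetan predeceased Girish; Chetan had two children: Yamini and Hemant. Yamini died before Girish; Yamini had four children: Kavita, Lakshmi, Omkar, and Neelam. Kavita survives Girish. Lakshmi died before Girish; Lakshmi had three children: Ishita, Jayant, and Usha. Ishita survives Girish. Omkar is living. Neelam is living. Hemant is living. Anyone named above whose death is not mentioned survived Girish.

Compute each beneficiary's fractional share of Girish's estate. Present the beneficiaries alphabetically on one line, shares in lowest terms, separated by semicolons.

There is no surviving spouse, so the entire estate passes to Girish's descendants per stirpes.
Deepa left no surviving issue, so that branch lapses and is disregarded.
The estate is divided into 2 equal shares of 1/2 among Manoj, Chetan.
Manoj predeceased; the 1/2 allotted to Manoj's branch passes to Manoj's issue by representation.
The 1/2 is divided into 4 equal shares of 1/8 among Rajiv, Vikram, Falguni, Eshan.
Rajiv is living and takes 1/8.
Vikram is living and takes 1/8.
Falguni is living and takes 1/8.
Eshan is living and takes 1/8.
Chetan predeceased; the 1/2 allotted to Chetan's branch passes to Chetan's issue by representation.
The 1/2 is divided into 2 equal shares of 1/4 among Yamini, Hemant.
Yamini predeceased; the 1/4 allotted to Yamini's branch passes to Yamini's issue by representation.
The 1/4 is divided into 4 equal shares of 1/16 among Kavita, Lakshmi, Omkar, Neelam.
Kavita is living and takes 1/16.
Lakshmi predeceased; the 1/16 allotted to Lakshmi's branch passes to Lakshmi's issue by representation.
The 1/16 is divided into 3 equal shares of 1/48 among Ishita, Jayant, Usha.
Ishita is living and takes 1/48.
Jayant is living and takes 1/48.
Usha is living and takes 1/48.
Omkar is living and takes 1/16.
Neelam is living and takes 1/16.
Hemant is living and takes 1/4.

Eshan 1/8; Falguni 1/8; Hemant 1/4; Ishita 1/48; Jayant 1/48; Kavita 1/16; Neelam 1/16; Omkar 1/16; Rajiv 1/8; Usha 1/48; Vikram 1/8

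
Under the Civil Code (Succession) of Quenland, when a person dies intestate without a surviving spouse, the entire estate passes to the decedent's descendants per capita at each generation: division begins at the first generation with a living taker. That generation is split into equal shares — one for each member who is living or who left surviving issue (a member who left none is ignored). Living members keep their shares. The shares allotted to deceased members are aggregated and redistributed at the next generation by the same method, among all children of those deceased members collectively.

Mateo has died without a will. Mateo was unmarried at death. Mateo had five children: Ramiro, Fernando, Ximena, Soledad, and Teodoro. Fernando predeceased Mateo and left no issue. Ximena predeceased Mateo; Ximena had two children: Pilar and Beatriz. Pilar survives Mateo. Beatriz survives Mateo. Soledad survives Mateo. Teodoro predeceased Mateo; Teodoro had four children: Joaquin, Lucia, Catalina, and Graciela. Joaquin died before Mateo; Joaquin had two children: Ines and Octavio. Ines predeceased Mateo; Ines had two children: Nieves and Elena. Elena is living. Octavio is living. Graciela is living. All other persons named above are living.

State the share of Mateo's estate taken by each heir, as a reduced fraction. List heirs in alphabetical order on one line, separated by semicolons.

There is no surviving spouse, so the entire estate passes to Mateo's descendants per capita at each generation.
At generation 1 (Ramiro, Ximena, Soledad, Teodoro) there are 4 shares of (1)/4 = 1/4 each.
Living: Ramiro and Soledad — each takes 1/4.
Deceased: Ximena and Teodoro. Their combined 1/2 is pooled and carried to generation 2.
At generation 2 (Pilar, Beatriz, Joaquin, Lucia, Catalina, Graciela) there are 6 shares of (1/2)/6 = 1/12 each.
Living: Pilar, Beatriz, Lucia, Catalina, and Graciela — each takes 1/12.
Deceased: Joaquin. That 1/12 share is carried to generation 3.
At generation 3 (Ines, Octavio) there are 2 shares of (1/12)/2 = 1/24 each.
Living: Octavio — each takes 1/24.
Deceased: Ines. That 1/24 share is carried to generation 4.
At generation 4 (Nieves, Elena) there are 2 shares of (1/24)/2 = 1/48 each.
Living: Nieves and Elena — each takes 1/48.

Beatriz 1/12; Catalina 1/12; Elena 1/48; Graciela 1/12; Lucia 1/12; Nieves 1/48; Octavio 1/24; Pilar 1/12; Ramiro 1/4; Soledad 1/4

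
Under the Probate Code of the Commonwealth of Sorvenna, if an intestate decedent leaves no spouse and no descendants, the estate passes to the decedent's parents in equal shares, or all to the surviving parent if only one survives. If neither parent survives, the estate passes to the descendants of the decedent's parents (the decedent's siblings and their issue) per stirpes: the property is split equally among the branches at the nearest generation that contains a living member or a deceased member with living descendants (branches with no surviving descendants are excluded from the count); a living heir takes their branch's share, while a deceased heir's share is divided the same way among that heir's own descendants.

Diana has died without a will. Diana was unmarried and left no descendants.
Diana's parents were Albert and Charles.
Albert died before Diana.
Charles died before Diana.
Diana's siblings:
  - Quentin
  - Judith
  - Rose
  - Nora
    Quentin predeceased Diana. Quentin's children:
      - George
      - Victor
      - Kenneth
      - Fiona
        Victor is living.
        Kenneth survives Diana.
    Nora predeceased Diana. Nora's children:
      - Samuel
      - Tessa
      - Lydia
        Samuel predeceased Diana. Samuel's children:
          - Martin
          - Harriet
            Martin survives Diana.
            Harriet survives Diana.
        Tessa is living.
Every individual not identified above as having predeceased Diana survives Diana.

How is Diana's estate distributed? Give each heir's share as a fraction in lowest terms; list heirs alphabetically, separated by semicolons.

Neither parent survives and there are no descendants, so the estate passes to Diana's siblings and their issue per stirpes.
The estate is divided into 4 equal shares of 1/4 among Quentin, Judith, Rose, Nora.
Quentin predeceased; the 1/4 allotted to Quentin's branch passes to Quentin's issue by representation.
The 1/4 is divided into 4 equal shares of 1/16 among George, Victor, Kenneth, Fiona.
George is living and takes 1/16.
Victor is living and takes 1/16.
Kenneth is living and takes 1/16.
Fiona is living and takes 1/16.
Judith is living and takes 1/4.
Rose is living and takes 1/4.
Nora predeceased; the 1/4 allotted to Nora's branch passes to Nora's issue by representation.
The 1/4 is divided into 3 equal shares of 1/12 among Samuel, Tessa, Lydia.
Samuel predeceased; the 1/12 allotted to Samuel's branch passes to Samuel's issue by representation.
The 1/12 is divided into 2 equal shares of 1/24 among Martin, Harriet.
Martin is living and takes 1/24.
Harriet is living and takes 1/24.
Tessa is living and takes 1/12.
Lydia is living and takes 1/12.

Fiona 1/16; George 1/16; Harriet 1/24; Judith 1/4; Kenneth 1/16; Lydia 1/12; Martin 1/24; Rose 1/4; Tessa 1/12; Victor 1/16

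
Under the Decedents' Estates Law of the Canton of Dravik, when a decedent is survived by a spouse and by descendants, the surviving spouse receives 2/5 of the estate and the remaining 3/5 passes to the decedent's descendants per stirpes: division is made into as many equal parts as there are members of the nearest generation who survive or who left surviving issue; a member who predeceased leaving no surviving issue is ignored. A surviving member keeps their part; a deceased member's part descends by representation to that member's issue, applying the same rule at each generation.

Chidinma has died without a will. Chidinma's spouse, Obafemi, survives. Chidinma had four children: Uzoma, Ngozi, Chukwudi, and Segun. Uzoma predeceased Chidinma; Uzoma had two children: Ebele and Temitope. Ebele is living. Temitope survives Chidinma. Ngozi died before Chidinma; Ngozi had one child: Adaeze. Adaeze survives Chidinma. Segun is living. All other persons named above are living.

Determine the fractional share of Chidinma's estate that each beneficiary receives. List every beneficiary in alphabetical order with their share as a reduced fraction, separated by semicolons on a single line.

Adaeze 3/20; Chukwudi 3/20; Ebele 3/40; Obafemi 2/5; Segun 3/20; Temitope 3/40

Obafemi, as surviving spouse, takes 2/5.
The remaining 3/5 passes to Chidinma's descendants per stirpes.
The 3/5 is divided into 4 equal shares of 3/20 among Uzoma, Ngozi, Chukwudi, Segun.
Uzoma predeceased; the 3/20 allotted to Uzoma's branch passes to Uzoma's issue by representation.
The 3/20 is divided into 2 equal shares of 3/40 among Ebele, Temitope.
Ebele is living and takes 3/40.
Temitope is living and takes 3/40.
Ngozi predeceased; the 3/20 allotted to Ngozi's branch passes to Ngozi's issue by representation.
Adaeze is the sole taker at this level and receives the full 3/20.
Chukwudi is living and takes 3/20.
Segun is living and takes 3/20.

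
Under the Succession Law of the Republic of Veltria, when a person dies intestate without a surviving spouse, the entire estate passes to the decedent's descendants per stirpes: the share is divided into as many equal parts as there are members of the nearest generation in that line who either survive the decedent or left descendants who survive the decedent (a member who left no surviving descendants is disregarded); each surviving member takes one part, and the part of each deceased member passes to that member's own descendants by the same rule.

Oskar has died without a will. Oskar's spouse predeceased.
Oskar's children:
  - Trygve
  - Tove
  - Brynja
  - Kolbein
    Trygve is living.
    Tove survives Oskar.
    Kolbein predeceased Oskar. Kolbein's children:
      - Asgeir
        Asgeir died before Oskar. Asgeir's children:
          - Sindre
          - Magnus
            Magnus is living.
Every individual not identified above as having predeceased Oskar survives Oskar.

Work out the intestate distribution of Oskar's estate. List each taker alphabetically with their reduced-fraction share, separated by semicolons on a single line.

Brynja 1/4; Magnus 1/8; Sindre 1/8; Tove 1/4; Trygve 1/4

There is no surviving spouse, so the entire estate passes to Oskar's descendants per stirpes.
The estate is divided into 4 equal shares of 1/4 among Trygve, Tove, Brynja, Kolbein.
Trygve is living and takes 1/4.
Tove is living and takes 1/4.
Brynja is living and takes 1/4.
Kolbein predeceased; the 1/4 allotted to Kolbein's branch passes to Kolbein's issue by representation.
Asgeir's line is the sole branch at this level, so the full 1/4 passes to Asgeir's issue by representation.
The 1/4 is divided into 2 equal shares of 1/8 among Sindre, Magnus.
Sindre is living and takes 1/8.
Magnus is living and takes 1/8.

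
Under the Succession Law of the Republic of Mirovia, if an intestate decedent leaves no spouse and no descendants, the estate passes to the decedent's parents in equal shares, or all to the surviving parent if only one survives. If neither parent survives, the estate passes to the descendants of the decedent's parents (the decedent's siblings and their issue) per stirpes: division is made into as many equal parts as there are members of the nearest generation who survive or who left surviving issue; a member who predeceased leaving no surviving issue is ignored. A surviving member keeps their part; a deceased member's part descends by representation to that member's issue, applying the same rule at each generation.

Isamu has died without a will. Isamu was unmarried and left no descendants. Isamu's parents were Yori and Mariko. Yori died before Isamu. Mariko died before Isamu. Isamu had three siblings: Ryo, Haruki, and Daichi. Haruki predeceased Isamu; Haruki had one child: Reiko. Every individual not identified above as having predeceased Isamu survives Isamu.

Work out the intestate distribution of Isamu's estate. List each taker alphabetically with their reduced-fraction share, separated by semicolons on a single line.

Daichi 1/3; Reiko 1/3; Ryo 1/3

Neither parent survives and there are no descendants, so the estate passes to Isamu's siblings and their issue per stirpes.
The estate is divided into 3 equal shares of 1/3 among Ryo, Haruki, Daichi.
Ryo is living and takes 1/3.
Haruki predeceased; the 1/3 allotted to Haruki's branch passes to Haruki's issue by representation.
Reiko is the sole taker at this level and receives the full 1/3.
Daichi is living and takes 1/3.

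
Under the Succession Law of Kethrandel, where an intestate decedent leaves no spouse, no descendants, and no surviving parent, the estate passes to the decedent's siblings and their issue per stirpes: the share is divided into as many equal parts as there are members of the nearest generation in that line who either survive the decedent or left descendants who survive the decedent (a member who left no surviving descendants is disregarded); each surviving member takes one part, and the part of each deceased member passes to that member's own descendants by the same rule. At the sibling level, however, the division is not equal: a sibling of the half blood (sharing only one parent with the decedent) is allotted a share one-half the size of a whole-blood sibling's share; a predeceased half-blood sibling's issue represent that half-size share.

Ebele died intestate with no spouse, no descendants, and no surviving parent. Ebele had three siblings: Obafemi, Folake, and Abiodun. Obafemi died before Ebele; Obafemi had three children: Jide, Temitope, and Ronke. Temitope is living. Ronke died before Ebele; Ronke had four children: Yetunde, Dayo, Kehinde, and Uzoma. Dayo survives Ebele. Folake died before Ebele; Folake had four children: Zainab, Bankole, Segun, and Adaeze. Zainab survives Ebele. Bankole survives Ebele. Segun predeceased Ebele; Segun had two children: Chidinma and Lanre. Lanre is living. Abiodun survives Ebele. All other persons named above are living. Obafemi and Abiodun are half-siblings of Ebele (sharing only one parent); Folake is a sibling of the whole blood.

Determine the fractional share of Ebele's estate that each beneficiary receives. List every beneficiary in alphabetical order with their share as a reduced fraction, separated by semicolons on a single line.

No spouse, descendants, or parent survives, so the estate passes to Ebele's siblings per stirpes.
Half-blood siblings count for one-half the weight of whole-blood siblings at the initial division.
Dividing 1 in proportion to weights (total weight 2): Obafemi (weight 1/2) → 1/4; Folake (weight 1) → 1/2; Abiodun (weight 1/2) → 1/4.
Obafemi predeceased; the 1/4 allotted to Obafemi's branch passes to Obafemi's issue by representation.
The 1/4 is divided into 3 equal shares of 1/12 among Jide, Temitope, Ronke.
Jide is living and takes 1/12.
Temitope is living and takes 1/12.
Ronke predeceased; the 1/12 allotted to Ronke's branch passes to Ronke's issue by representation.
The 1/12 is divided into 4 equal shares of 1/48 among Yetunde, Dayo, Kehinde, Uzoma.
Yetunde is living and takes 1/48.
Dayo is living and takes 1/48.
Kehinde is living and takes 1/48.
Uzoma is living and takes 1/48.
Folake predeceased; the 1/2 allotted to Folake's branch passes to Folake's issue by representation.
The 1/2 is divided into 4 equal shares of 1/8 among Zainab, Bankole, Segun, Adaeze.
Zainab is living and takes 1/8.
Bankole is living and takes 1/8.
Segun predeceased; the 1/8 allotted to Segun's branch passes to Segun's issue by representation.
The 1/8 is divided into 2 equal shares of 1/16 among Chidinma, Lanre.
Chidinma is living and takes 1/16.
Lanre is living and takes 1/16.
Adaeze is living and takes 1/8.
Abiodun is living and takes 1/4.

Abiodun 1/4; Adaeze 1/8; Bankole 1/8; Chidinma 1/16; Dayo 1/48; Jide 1/12; Kehinde 1/48; Lanre 1/16; Temitope 1/12; Uzoma 1/48; Yetunde 1/48; Zainab 1/8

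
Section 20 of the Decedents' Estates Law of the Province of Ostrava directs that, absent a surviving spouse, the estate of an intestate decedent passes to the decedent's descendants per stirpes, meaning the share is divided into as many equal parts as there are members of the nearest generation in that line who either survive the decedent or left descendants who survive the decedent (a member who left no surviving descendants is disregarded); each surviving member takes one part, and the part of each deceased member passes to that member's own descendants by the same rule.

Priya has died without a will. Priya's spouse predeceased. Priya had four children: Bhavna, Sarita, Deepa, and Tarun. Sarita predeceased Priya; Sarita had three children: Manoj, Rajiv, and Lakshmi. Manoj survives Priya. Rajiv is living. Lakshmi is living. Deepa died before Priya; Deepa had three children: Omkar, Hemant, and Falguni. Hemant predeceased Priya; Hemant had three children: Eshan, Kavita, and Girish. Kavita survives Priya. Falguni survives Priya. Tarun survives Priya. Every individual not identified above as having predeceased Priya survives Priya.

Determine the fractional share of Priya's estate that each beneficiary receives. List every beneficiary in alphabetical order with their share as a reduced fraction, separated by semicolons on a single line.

Bhavna 1/4; Eshan 1/36; Falguni 1/12; Girish 1/36; Kavita 1/36; Lakshmi 1/12; Manoj 1/12; Omkar 1/12; Rajiv 1/12; Tarun 1/4

There is no surviving spouse, so the entire estate passes to Priya's descendants per stirpes.
The estate is divided into 4 equal shares of 1/4 among Bhavna, Sarita, Deepa, Tarun.
Bhavna is living and takes 1/4.
Sarita predeceased; the 1/4 allotted to Sarita's branch passes to Sarita's issue by representation.
The 1/4 is divided into 3 equal shares of 1/12 among Manoj, Rajiv, Lakshmi.
Manoj is living and takes 1/12.
Rajiv is living and takes 1/12.
Lakshmi is living and takes 1/12.
Deepa predeceased; the 1/4 allotted to Deepa's branch passes to Deepa's issue by representation.
The 1/4 is divided into 3 equal shares of 1/12 among Omkar, Hemant, Falguni.
Omkar is living and takes 1/12.
Hemant predeceased; the 1/12 allotted to Hemant's branch passes to Hemant's issue by representation.
The 1/12 is divided into 3 equal shares of 1/36 among Eshan, Kavita, Girish.
Eshan is living and takes 1/36.
Kavita is living and takes 1/36.
Girish is living and takes 1/36.
Falguni is living and takes 1/12.
Tarun is living and takes 1/4.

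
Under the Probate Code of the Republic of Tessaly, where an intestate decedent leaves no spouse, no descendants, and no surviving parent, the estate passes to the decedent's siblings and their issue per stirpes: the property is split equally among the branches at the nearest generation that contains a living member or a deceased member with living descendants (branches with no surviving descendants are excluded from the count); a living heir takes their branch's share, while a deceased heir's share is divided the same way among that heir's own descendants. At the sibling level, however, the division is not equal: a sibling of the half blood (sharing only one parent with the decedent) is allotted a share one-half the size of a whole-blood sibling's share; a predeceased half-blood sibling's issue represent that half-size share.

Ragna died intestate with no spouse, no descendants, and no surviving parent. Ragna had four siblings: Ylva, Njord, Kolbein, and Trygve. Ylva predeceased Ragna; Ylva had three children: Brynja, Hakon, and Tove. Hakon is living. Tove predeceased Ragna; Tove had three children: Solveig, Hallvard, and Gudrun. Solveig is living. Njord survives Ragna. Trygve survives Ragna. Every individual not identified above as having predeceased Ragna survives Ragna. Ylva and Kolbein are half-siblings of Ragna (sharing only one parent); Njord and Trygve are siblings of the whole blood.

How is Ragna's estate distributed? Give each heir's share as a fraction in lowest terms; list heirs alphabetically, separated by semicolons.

No spouse, descendants, or parent survives, so the estate passes to Ragna's siblings per stirpes.
Half-blood siblings count for one-half the weight of whole-blood siblings at the initial division.
Dividing 1 in proportion to weights (total weight 3): Ylva (weight 1/2) → 1/6; Njord (weight 1) → 1/3; Kolbein (weight 1/2) → 1/6; Trygve (weight 1) → 1/3.
Ylva predeceased; the 1/6 allotted to Ylva's branch passes to Ylva's issue by representation.
The 1/6 is divided into 3 equal shares of 1/18 among Brynja, Hakon, Tove.
Brynja is living and takes 1/18.
Hakon is living and takes 1/18.
Tove predeceased; the 1/18 allotted to Tove's branch passes to Tove's issue by representation.
The 1/18 is divided into 3 equal shares of 1/54 among Solveig, Hallvard, Gudrun.
Solveig is living and takes 1/54.
Hallvard is living and takes 1/54.
Gudrun is living and takes 1/54.
Njord is living and takes 1/3.
Kolbein is living and takes 1/6.
Trygve is living and takes 1/3.

Brynja 1/18; Gudrun 1/54; Hakon 1/18; Hallvard 1/54; Kolbein 1/6; Njord 1/3; Solveig 1/54; Trygve 1/3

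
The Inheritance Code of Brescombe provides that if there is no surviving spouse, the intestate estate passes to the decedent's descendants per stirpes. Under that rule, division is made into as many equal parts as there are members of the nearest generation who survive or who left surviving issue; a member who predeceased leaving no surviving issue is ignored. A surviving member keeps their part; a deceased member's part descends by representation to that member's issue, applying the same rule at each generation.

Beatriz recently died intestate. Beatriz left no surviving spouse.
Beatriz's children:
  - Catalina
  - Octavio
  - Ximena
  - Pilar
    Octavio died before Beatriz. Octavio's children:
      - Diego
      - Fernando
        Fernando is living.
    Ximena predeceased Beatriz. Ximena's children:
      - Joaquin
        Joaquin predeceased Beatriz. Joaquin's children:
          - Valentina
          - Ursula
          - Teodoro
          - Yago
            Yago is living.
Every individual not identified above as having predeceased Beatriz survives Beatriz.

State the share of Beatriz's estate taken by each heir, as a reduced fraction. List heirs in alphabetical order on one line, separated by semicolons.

There is no surviving spouse, so the entire estate passes to Beatriz's descendants per stirpes.
The estate is divided into 4 equal shares of 1/4 among Catalina, Octavio, Ximena, Pilar.
Catalina is living and takes 1/4.
Octavio predeceased; the 1/4 allotted to Octavio's branch passes to Octavio's issue by representation.
The 1/4 is divided into 2 equal shares of 1/8 among Diego, Fernando.
Diego is living and takes 1/8.
Fernando is living and takes 1/8.
Ximena predeceased; the 1/4 allotted to Ximena's branch passes to Ximena's issue by representation.
Joaquin's line is the sole branch at this level, so the full 1/4 passes to Joaquin's issue by representation.
The 1/4 is divided into 4 equal shares of 1/16 among Valentina, Ursula, Teodoro, Yago.
Valentina is living and takes 1/16.
Ursula is living and takes 1/16.
Teodoro is living and takes 1/16.
Yago is living and takes 1/16.
Pilar is living and takes 1/4.

Catalina 1/4; Diego 1/8; Fernando 1/8; Pilar 1/4; Teodoro 1/16; Ursula 1/16; Valentina 1/16; Yago 1/16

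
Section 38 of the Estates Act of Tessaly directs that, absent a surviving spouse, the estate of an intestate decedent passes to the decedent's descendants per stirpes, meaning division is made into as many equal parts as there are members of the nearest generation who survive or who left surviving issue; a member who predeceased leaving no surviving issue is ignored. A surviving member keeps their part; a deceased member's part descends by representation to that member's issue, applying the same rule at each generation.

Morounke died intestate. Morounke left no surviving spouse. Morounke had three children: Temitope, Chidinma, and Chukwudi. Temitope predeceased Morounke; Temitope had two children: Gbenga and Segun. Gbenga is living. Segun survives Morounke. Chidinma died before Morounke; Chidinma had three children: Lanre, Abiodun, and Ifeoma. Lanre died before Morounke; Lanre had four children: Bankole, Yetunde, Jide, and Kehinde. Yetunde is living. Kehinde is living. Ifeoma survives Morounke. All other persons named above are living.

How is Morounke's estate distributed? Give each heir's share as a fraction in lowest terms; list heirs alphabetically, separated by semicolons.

Abiodun 1/9; Bankole 1/36; Chukwudi 1/3; Gbenga 1/6; Ifeoma 1/9; Jide 1/36; Kehinde 1/36; Segun 1/6; Yetunde 1/36

There is no surviving spouse, so the entire estate passes to Morounke's descendants per stirpes.
The estate is divided into 3 equal shares of 1/3 among Temitope, Chidinma, Chukwudi.
Temitope predeceased; the 1/3 allotted to Temitope's branch passes to Temitope's issue by representation.
The 1/3 is divided into 2 equal shares of 1/6 among Gbenga, Segun.
Gbenga is living and takes 1/6.
Segun is living and takes 1/6.
Chidinma predeceased; the 1/3 allotted to Chidinma's branch passes to Chidinma's issue by representation.
The 1/3 is divided into 3 equal shares of 1/9 among Lanre, Abiodun, Ifeoma.
Lanre predeceased; the 1/9 allotted to Lanre's branch passes to Lanre's issue by representation.
The 1/9 is divided into 4 equal shares of 1/36 among Bankole, Yetunde, Jide, Kehinde.
Bankole is living and takes 1/36.
Yetunde is living and takes 1/36.
Jide is living and takes 1/36.
Kehinde is living and takes 1/36.
Abiodun is living and takes 1/9.
Ifeoma is living and takes 1/9.
Chukwudi is living and takes 1/3.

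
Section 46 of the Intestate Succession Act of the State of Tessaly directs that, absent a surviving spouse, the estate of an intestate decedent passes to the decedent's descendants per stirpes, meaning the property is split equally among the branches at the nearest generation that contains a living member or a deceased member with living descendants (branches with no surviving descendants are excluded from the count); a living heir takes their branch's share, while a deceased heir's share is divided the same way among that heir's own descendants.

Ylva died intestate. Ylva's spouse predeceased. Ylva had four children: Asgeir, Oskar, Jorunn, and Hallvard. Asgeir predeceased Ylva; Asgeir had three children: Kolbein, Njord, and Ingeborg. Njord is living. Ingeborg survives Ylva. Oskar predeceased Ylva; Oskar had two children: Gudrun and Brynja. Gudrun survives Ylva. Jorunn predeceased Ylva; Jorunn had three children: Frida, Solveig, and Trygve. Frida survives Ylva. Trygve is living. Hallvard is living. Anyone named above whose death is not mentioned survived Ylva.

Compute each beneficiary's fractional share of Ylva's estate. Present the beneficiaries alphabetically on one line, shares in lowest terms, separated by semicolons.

Brynja 1/8; Frida 1/12; Gudrun 1/8; Hallvard 1/4; Ingeborg 1/12; Kolbein 1/12; Njord 1/12; Solveig 1/12; Trygve 1/12

There is no surviving spouse, so the entire estate passes to Ylva's descendants per stirpes.
The estate is divided into 4 equal shares of 1/4 among Asgeir, Oskar, Jorunn, Hallvard.
Asgeir predeceased; the 1/4 allotted to Asgeir's branch passes to Asgeir's issue by representation.
The 1/4 is divided into 3 equal shares of 1/12 among Kolbein, Njord, Ingeborg.
Kolbein is living and takes 1/12.
Njord is living and takes 1/12.
Ingeborg is living and takes 1/12.
Oskar predeceased; the 1/4 allotted to Oskar's branch passes to Oskar's issue by representation.
The 1/4 is divided into 2 equal shares of 1/8 among Gudrun, Brynja.
Gudrun is living and takes 1/8.
Brynja is living and takes 1/8.
Jorunn predeceased; the 1/4 allotted to Jorunn's branch passes to Jorunn's issue by representation.
The 1/4 is divided into 3 equal shares of 1/12 among Frida, Solveig, Trygve.
Frida is living and takes 1/12.
Solveig is living and takes 1/12.
Trygve is living and takes 1/12.
Hallvard is living and takes 1/4.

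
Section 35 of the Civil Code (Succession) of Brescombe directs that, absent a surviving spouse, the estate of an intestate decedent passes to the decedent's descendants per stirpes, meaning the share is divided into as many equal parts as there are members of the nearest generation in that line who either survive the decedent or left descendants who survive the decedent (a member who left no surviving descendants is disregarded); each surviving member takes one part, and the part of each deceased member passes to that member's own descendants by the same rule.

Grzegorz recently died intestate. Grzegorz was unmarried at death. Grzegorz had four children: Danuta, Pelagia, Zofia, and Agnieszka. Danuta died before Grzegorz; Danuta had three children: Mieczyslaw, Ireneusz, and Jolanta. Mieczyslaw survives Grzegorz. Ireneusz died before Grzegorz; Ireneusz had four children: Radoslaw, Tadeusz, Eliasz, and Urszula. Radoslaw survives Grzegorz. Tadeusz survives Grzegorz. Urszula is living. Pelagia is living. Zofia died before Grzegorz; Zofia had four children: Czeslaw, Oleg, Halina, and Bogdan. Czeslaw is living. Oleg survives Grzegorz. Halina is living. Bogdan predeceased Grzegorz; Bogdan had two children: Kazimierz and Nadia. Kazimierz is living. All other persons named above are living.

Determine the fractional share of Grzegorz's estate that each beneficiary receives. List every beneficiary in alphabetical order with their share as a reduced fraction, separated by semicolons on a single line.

There is no surviving spouse, so the entire estate passes to Grzegorz's descendants per stirpes.
The estate is divided into 4 equal shares of 1/4 among Danuta, Pelagia, Zofia, Agnieszka.
Danuta predeceased; the 1/4 allotted to Danuta's branch passes to Danuta's issue by representation.
The 1/4 is divided into 3 equal shares of 1/12 among Mieczyslaw, Ireneusz, Jolanta.
Mieczyslaw is living and takes 1/12.
Ireneusz predeceased; the 1/12 allotted to Ireneusz's branch passes to Ireneusz's issue by representation.
The 1/12 is divided into 4 equal shares of 1/48 among Radoslaw, Tadeusz, Eliasz, Urszula.
Radoslaw is living and takes 1/48.
Tadeusz is living and takes 1/48.
Eliasz is living and takes 1/48.
Urszula is living and takes 1/48.
Jolanta is living and takes 1/12.
Pelagia is living and takes 1/4.
Zofia predeceased; the 1/4 allotted to Zofia's branch passes to Zofia's issue by representation.
The 1/4 is divided into 4 equal shares of 1/16 among Czeslaw, Oleg, Halina, Bogdan.
Czeslaw is living and takes 1/16.
Oleg is living and takes 1/16.
Halina is living and takes 1/16.
Bogdan predeceased; the 1/16 allotted to Bogdan's branch passes to Bogdan's issue by representation.
The 1/16 is divided into 2 equal shares of 1/32 among Kazimierz, Nadia.
Kazimierz is living and takes 1/32.
Nadia is living and takes 1/32.
Agnieszka is living and takes 1/4.

Agnieszka 1/4; Czeslaw 1/16; Eliasz 1/48; Halina 1/16; Jolanta 1/12; Kazimierz 1/32; Mieczyslaw 1/12; Nadia 1/32; Oleg 1/16; Pelagia 1/4; Radoslaw 1/48; Tadeusz 1/48; Urszula 1/48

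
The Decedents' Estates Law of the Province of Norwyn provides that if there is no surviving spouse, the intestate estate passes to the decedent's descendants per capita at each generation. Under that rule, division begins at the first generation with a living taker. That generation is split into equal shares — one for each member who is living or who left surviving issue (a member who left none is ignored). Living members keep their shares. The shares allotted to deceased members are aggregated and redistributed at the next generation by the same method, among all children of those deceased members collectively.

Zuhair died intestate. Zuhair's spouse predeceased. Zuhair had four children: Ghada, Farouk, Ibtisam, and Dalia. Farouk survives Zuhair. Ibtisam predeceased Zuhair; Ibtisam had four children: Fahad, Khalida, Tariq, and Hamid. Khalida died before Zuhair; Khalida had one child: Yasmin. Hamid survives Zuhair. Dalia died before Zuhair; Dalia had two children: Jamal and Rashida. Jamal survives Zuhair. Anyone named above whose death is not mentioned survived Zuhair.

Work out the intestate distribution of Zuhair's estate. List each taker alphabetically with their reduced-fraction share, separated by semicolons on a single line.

Fahad 1/12; Farouk 1/4; Ghada 1/4; Hamid 1/12; Jamal 1/12; Rashida 1/12; Tariq 1/12; Yasmin 1/12

There is no surviving spouse, so the entire estate passes to Zuhair's descendants per capita at each generation.
At generation 1 (Ghada, Farouk, Ibtisam, Dalia) there are 4 shares of (1)/4 = 1/4 each.
Living: Ghada and Farouk — each takes 1/4.
Deceased: Ibtisam and Dalia. Their combined 1/2 is pooled and carried to generation 2.
At generation 2 (Fahad, Khalida, Tariq, Hamid, Jamal, Rashida) there are 6 shares of (1/2)/6 = 1/12 each.
Living: Fahad, Tariq, Hamid, Jamal, and Rashida — each takes 1/12.
Deceased: Khalida. That 1/12 share is carried to generation 3.
At generation 3 (Yasmin) there are 1 shares of (1/12)/1 = 1/12 each.
Living: Yasmin — each takes 1/12.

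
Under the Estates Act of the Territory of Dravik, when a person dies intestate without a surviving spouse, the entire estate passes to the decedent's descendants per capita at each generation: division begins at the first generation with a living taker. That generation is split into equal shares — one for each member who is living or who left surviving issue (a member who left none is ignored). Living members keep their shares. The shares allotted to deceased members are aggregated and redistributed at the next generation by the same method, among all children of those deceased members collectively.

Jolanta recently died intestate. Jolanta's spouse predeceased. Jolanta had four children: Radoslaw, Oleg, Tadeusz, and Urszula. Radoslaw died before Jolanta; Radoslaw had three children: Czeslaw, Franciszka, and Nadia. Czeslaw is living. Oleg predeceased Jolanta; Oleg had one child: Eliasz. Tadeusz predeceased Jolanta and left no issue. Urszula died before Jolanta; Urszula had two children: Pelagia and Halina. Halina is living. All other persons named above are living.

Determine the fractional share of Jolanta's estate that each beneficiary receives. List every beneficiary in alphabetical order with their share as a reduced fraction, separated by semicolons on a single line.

Czeslaw 1/6; Eliasz 1/6; Franciszka 1/6; Halina 1/6; Nadia 1/6; Pelagia 1/6

There is no surviving spouse, so the entire estate passes to Jolanta's descendants per capita at each generation.
No one at generation 1 (Radoslaw, Oleg, Urszula) is living; moving to the next generation.
At generation 2 (Czeslaw, Franciszka, Nadia, Eliasz, Pelagia, Halina) there are 6 shares of (1)/6 = 1/6 each.
Living: Czeslaw, Franciszka, Nadia, Eliasz, Pelagia, and Halina — each takes 1/6.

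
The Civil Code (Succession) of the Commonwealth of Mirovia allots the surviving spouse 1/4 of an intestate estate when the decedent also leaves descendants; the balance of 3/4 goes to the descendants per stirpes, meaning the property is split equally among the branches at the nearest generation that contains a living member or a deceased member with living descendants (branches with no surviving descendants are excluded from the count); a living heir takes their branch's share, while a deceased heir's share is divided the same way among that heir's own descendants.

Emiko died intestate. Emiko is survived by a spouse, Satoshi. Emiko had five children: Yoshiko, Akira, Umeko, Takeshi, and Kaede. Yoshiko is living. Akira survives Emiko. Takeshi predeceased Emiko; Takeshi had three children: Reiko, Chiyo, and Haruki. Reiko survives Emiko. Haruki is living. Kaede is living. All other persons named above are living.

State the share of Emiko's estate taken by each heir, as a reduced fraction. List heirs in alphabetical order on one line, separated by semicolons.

Akira 3/20; Chiyo 1/20; Haruki 1/20; Kaede 3/20; Reiko 1/20; Satoshi 1/4; Umeko 3/20; Yoshiko 3/20

Satoshi, as surviving spouse, takes 1/4.
The remaining 3/4 passes to Emiko's descendants per stirpes.
The 3/4 is divided into 5 equal shares of 3/20 among Yoshiko, Akira, Umeko, Takeshi, Kaede.
Yoshiko is living and takes 3/20.
Akira is living and takes 3/20.
Umeko is living and takes 3/20.
Takeshi predeceased; the 3/20 allotted to Takeshi's branch passes to Takeshi's issue by representation.
The 3/20 is divided into 3 equal shares of 1/20 among Reiko, Chiyo, Haruki.
Reiko is living and takes 1/20.
Chiyo is living and takes 1/20.
Haruki is living and takes 1/20.
Kaede is living and takes 3/20.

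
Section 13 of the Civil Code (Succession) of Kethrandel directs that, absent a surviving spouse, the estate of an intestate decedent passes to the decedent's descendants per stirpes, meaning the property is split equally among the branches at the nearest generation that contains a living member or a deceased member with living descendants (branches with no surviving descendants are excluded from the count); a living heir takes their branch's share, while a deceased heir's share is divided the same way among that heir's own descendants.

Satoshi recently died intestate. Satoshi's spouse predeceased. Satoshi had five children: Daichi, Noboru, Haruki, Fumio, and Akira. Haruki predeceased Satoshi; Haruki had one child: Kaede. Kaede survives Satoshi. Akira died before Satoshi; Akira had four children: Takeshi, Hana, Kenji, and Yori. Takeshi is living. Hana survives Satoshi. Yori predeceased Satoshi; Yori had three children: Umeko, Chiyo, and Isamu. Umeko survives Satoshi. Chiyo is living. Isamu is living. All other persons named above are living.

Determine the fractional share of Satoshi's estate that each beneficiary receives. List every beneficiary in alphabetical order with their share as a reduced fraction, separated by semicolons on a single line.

There is no surviving spouse, so the entire estate passes to Satoshi's descendants per stirpes.
The estate is divided into 5 equal shares of 1/5 among Daichi, Noboru, Haruki, Fumio, Akira.
Daichi is living and takes 1/5.
Noboru is living and takes 1/5.
Haruki predeceased; the 1/5 allotted to Haruki's branch passes to Haruki's issue by representation.
Kaede is the sole taker at this level and receives the full 1/5.
Fumio is living and takes 1/5.
Akira predeceased; the 1/5 allotted to Akira's branch passes to Akira's issue by representation.
The 1/5 is divided into 4 equal shares of 1/20 among Takeshi, Hana, Kenji, Yori.
Takeshi is living and takes 1/20.
Hana is living and takes 1/20.
Kenji is living and takes 1/20.
Yori predeceased; the 1/20 allotted to Yori's branch passes to Yori's issue by representation.
The 1/20 is divided into 3 equal shares of 1/60 among Umeko, Chiyo, Isamu.
Umeko is living and takes 1/60.
Chiyo is living and takes 1/60.
Isamu is living and takes 1/60.

Chiyo 1/60; Daichi 1/5; Fumio 1/5; Hana 1/20; Isamu 1/60; Kaede 1/5; Kenji 1/20; Noboru 1/5; Takeshi 1/20; Umeko 1/60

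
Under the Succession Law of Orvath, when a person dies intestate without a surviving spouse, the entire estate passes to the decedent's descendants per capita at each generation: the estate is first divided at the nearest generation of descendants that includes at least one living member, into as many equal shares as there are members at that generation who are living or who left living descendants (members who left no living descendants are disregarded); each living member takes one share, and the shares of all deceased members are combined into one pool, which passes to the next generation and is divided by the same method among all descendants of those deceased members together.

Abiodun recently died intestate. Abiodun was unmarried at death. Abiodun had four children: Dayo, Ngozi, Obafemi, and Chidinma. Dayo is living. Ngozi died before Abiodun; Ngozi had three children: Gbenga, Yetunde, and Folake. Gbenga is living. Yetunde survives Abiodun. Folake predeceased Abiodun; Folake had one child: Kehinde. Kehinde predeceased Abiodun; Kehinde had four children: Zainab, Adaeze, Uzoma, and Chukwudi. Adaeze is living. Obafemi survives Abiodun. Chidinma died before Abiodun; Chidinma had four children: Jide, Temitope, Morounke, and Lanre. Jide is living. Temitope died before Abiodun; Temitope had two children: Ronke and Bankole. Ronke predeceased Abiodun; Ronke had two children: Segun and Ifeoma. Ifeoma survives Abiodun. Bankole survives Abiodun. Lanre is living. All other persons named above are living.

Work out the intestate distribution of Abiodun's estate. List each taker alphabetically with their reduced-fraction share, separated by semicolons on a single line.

Adaeze 1/63; Bankole 1/21; Chukwudi 1/63; Dayo 1/4; Gbenga 1/14; Ifeoma 1/63; Jide 1/14; Lanre 1/14; Morounke 1/14; Obafemi 1/4; Segun 1/63; Uzoma 1/63; Yetunde 1/14; Zainab 1/63

There is no surviving spouse, so the entire estate passes to Abiodun's descendants per capita at each generation.
At generation 1 (Dayo, Ngozi, Obafemi, Chidinma) there are 4 shares of (1)/4 = 1/4 each.
Living: Dayo and Obafemi — each takes 1/4.
Deceased: Ngozi and Chidinma. Their combined 1/2 is pooled and carried to generation 2.
At generation 2 (Gbenga, Yetunde, Folake, Jide, Temitope, Morounke, Lanre) there are 7 shares of (1/2)/7 = 1/14 each.
Living: Gbenga, Yetunde, Jide, Morounke, and Lanre — each takes 1/14.
Deceased: Folake and Temitope. Their combined 1/7 is pooled and carried to generation 3.
At generation 3 (Kehinde, Ronke, Bankole) there are 3 shares of (1/7)/3 = 1/21 each.
Living: Bankole — each takes 1/21.
Deceased: Kehinde and Ronke. Their combined 2/21 is pooled and carried to generation 4.
At generation 4 (Zainab, Adaeze, Uzoma, Chukwudi, Segun, Ifeoma) there are 6 shares of (2/21)/6 = 1/63 each.
Living: Zainab, Adaeze, Uzoma, Chukwudi, Segun, and Ifeoma — each takes 1/63.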